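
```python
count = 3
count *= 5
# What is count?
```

Trace:
`count = 3` → count = 3
`count *= 5` → count = 15
So count = 15

Answer: 15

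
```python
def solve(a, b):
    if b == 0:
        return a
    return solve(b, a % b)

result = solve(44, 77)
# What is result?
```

solve(44, 77) -> solve(77, 44) -> solve(44, 33) -> solve(33, 11) -> solve(11, 0) -> 11

Answer: 11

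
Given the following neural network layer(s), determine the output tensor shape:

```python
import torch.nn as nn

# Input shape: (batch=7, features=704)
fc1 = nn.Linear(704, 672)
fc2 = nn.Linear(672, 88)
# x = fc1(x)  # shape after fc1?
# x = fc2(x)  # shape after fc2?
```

Input: (7, 704) -> after fc1: (7, 672) -> Output: (7, 88)

Answer: (7, 88)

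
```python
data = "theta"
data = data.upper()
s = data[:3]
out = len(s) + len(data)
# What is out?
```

Trace:
`data = "theta"` → data = 'theta'
`data = data.upper()` → data = 'THETA'
`s = data[:3]` → s = 'THE'
`out = len(s) + len(data)` → out = 8
So out = 8

Answer: 8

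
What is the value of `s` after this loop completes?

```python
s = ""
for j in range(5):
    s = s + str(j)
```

Concatenate digits 0 to 4
`s` takes the values: "" → "0" → "01" → "012" → "0123" → "01234"

Answer: "01234"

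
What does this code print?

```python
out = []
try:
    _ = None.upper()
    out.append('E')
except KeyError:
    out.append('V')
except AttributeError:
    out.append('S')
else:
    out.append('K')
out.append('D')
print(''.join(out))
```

Execution trace: 'S' (except AttributeError) → 'D' (after the try/except). Output: SD

Answer: SD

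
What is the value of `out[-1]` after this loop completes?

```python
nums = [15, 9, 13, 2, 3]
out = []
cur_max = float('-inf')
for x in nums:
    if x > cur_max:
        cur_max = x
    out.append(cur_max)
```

Running max ends at 15
`out` takes the values: [] → [15] → [15, 15] → [15, 15, 15] → [15, 15, 15, 15] → [15, 15, 15, 15, 15]
So `out[-1]` = 15

Answer: 15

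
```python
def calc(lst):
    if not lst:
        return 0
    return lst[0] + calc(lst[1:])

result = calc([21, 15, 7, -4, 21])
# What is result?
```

21 + 15 + 7 + (-4) + 21 + 0 = 60

Answer: 60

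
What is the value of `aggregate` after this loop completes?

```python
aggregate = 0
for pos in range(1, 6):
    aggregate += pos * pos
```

Sum of squares 1² to 5² = 55
`aggregate` takes the values: 0 → 1 → 5 → 14 → 30 → 55

Answer: 55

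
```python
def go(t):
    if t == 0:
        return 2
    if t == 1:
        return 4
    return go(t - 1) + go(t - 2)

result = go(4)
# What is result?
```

Build up from base cases: go(0)=2, go(1)=4, go(2)=6, go(3)=10, go(4)=16

Answer: 16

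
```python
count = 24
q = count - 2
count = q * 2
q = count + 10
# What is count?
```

Trace:
`count = 24` → count = 24
`q = count - 2` → q = 22
`count = q * 2` → count = 44
`q = count + 10` → q = 54
So count = 44

Answer: 44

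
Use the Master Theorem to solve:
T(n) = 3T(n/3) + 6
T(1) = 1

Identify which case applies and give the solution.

a=3, b=3, f(n)=6. log_3(3) = 1. Since c=0 < 1, Case 1 applies: T(n) = Θ(n^log_b(a)) = O(n).

Answer: O(n) - Case 1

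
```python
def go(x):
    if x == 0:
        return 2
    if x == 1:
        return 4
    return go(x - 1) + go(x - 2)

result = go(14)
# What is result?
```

Build up from base cases: go(0)=2, go(1)=4, go(2)=6, go(3)=10, go(4)=16, go(5)=26, go(6)=42, ..., go(14)=1974

Answer: 1974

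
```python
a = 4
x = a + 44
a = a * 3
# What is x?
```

Trace:
`a = 4` → a = 4
`x = a + 44` → x = 48
`a = a * 3` → a = 12
So x = 48

Answer: 48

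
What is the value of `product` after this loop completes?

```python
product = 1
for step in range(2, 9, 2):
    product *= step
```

Product of even numbers 2 to 8
`product` takes the values: 1 → 2 → 8 → 48 → 384

Answer: 384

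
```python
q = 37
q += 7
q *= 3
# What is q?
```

Trace:
`q = 37` → q = 37
`q += 7` → q = 44
`q *= 3` → q = 132
So q = 132

Answer: 132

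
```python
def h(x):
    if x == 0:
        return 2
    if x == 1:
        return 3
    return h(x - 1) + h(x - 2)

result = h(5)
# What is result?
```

Build up from base cases: h(0)=2, h(1)=3, h(2)=5, h(3)=8, h(4)=13, h(5)=21

Answer: 21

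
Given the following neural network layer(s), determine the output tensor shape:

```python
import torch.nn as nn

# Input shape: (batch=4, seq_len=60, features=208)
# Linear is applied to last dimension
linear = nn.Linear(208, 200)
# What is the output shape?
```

Input: (4, 60, 208) -> Output: (4, 60, 200)

Answer: (4, 60, 200)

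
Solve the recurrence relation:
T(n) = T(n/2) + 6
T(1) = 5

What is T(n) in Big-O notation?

Each step divides n by 2 and adds 6. After log_2(n) steps we reach T(1)=5. So T(n) = 6·log_2(n) + 5 = O(log n).

Answer: O(log n)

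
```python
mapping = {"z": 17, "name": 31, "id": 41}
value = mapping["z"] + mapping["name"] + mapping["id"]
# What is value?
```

Trace:
`mapping = {"z": 17, "name": 31, "id": 41}` → mapping = {'z': 17, 'name': 31, 'id': 41}
`value = mapping["z"] + mapping["name"] + mapping["id"]` → value = 89
So value = 89

Answer: 89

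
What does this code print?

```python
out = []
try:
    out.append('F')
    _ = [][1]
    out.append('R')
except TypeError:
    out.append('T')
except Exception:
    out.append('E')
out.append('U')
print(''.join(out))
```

Execution trace: 'F' (try body) → 'E' (except Exception) → 'U' (after the try/except). Output: FEU

Answer: FEU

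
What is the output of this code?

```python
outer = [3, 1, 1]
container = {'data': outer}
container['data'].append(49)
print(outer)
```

Key concept: dict holds reference to list.
Step by step:
`outer = [3, 1, 1]` → outer = [3, 1, 1]
`container = {'data': outer}` → container = {'data': [3, 1, 1]}
`container['data'].append(49)` → outer = [3, 1, 1, 49]; container = {'data': [3, 1, 1, 49]}
`print(outer)` → prints [3, 1, 1, 49]

Answer: [3, 1, 1, 49]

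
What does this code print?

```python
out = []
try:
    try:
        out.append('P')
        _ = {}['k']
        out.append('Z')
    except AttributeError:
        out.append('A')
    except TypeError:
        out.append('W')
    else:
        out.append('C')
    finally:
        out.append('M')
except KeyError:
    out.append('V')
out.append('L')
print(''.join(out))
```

Execution trace: 'P' (try body) → 'M' (finally) → 'V' (outer except KeyError) → 'L' (after the try/except). Output: PMVL

Answer: PMVL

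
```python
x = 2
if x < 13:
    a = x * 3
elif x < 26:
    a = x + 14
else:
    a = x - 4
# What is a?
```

Trace:
`x = 2` → x = 2
`if x < 13: ...` → x < 13 is True → a = 6
So a = 6

Answer: 6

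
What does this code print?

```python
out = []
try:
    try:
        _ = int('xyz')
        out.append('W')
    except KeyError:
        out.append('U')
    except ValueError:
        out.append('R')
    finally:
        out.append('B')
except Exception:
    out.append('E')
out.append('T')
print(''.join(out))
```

Execution trace: 'R' (inner except ValueError) → 'B' (inner finally) → 'T' (after the try/except). Output: RBT

Answer: RBT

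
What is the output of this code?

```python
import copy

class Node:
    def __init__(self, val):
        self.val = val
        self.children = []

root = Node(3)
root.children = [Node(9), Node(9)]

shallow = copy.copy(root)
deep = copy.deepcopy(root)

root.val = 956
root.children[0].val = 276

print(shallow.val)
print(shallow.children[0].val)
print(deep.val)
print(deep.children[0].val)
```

Key concept: deep copy with custom objects.
Step by step:
`root = Node(3)` → root = Node(val=3, children=[])
`root.children = [Node(9), Node(9)]` → root = Node(val=3, children=[Node(val=9, children=[]), Node(val=9, children=[])])
`shallow = copy.copy(root)` → shallow = Node(val=3, children=[Node(val=9, children=[]), Node(val=9, children=[])])
`deep = copy.deepcopy(root)` → deep = Node(val=3, children=[Node(val=9, children=[]), Node(val=9, children=[])])
`root.val = 956` → root = Node(val=956, children=[Node(val=9, children=[]), Node(val=9, children=[])])
`root.children[0].val = 276` → root = Node(val=956, children=[Node(val=276, children=[]), Node(val=9, children=[])]); shallow = Node(val=3, children=[Node(val=276, children=[]), Node(val=9, children=[])])
`print(shallow.val)` → prints 3
`print(shallow.children[0].val)` → prints 276
`print(deep.val)` → prints 3
`print(deep.children[0].val)` → prints 9

Answer:
3
276
3
9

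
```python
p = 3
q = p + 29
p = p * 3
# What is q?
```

Trace:
`p = 3` → p = 3
`q = p + 29` → q = 32
`p = p * 3` → p = 9
So q = 32

Answer: 32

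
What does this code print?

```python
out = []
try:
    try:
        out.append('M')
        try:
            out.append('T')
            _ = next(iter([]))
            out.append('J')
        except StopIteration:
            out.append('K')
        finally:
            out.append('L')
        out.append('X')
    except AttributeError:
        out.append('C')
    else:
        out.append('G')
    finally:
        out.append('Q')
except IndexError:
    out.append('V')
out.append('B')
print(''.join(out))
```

Execution trace: 'M' (try body) → 'T' (inner try body) → 'K' (inner except StopIteration) → 'L' (inner finally) → 'X' (try body, no exception) → 'G' (else) → 'Q' (finally) → 'B' (after the try/except). Output: MTKLXGQB

Answer: MTKLXGQB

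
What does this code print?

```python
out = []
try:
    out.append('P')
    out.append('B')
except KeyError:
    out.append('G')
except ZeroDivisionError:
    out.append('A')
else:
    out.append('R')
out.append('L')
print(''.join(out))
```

Execution trace: 'P' (try body) → 'B' (try body, no exception) → 'R' (else) → 'L' (after the try/except). Output: PBRL

Answer: PBRL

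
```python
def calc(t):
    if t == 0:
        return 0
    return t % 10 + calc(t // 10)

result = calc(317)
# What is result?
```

Sum of digits of 317: 7 + 1 + 3 = 11

Answer: 11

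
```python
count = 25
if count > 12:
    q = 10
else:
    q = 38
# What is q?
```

Trace:
`count = 25` → count = 25
`if count > 12: ...` → count > 12 is True → q = 10
So q = 10

Answer: 10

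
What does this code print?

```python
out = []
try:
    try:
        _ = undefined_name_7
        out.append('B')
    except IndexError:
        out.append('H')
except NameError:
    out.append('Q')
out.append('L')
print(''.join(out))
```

Execution trace: 'Q' (outer except NameError) → 'L' (after the try/except). Output: QL

Answer: QL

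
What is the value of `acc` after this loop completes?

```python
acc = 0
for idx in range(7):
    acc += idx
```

Sum of 0 to 6 = 21
`acc` takes the values: 0 → 1 → 3 → 6 → 10 → 15 → 21

Answer: 21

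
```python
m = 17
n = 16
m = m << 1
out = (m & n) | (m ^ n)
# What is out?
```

Trace:
`m = 17` → m = 17
`n = 16` → n = 16
`m = m << 1` → m = 34
`out = (m & n) | (m ^ n)` → out = 50
So out = 50

Answer: 50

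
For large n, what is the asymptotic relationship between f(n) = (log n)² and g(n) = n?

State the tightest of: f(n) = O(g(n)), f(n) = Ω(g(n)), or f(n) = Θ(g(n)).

(log n)² vs n: f(n) = O(g(n)) but not Ω(g(n)) — n grows strictly faster than (log n)².

Answer: f(n) = O(g(n)) but not Ω(g(n)) — n grows strictly faster than (log n)².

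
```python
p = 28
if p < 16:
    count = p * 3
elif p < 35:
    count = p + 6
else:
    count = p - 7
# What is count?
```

Trace:
`p = 28` → p = 28
`if p < 16: ...` → p < 16 is False, p < 35 is True → count = 34
So count = 34

Answer: 34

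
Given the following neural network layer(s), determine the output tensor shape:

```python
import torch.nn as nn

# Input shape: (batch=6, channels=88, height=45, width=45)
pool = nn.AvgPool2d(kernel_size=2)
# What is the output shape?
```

Input: (6, 88, 45, 45) -> Output: (6, 88, 22, 22)

Answer: (6, 88, 22, 22)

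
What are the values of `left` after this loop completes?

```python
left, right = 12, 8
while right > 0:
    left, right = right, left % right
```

GCD of 12 and 8
`left` takes the values: 12 → 8 → 4

Answer: 4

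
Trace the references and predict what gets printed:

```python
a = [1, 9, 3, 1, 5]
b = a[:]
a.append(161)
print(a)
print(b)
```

Key concept: slice [:] creates copy.
Step by step:
`a = [1, 9, 3, 1, 5]` → a = [1, 9, 3, 1, 5]
`b = a[:]` → b = [1, 9, 3, 1, 5]
`a.append(161)` → a = [1, 9, 3, 1, 5, 161]
`print(a)` → prints [1, 9, 3, 1, 5, 161]
`print(b)` → prints [1, 9, 3, 1, 5]

Answer:
[1, 9, 3, 1, 5, 161]
[1, 9, 3, 1, 5]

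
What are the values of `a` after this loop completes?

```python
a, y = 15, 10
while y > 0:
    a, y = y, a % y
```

GCD of 15 and 10
`a` takes the values: 15 → 10 → 5

Answer: 5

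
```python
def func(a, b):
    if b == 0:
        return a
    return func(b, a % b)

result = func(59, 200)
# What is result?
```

func(59, 200) -> func(200, 59) -> func(59, 23) -> func(23, 13) -> func(13, 10) -> func(10, 3) -> func(3, 1) -> func(1, 0) -> 1

Answer: 1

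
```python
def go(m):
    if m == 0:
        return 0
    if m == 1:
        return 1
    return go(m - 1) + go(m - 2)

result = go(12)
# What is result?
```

Build up from base cases: go(0)=0, go(1)=1, go(2)=1, go(3)=2, go(4)=3, go(5)=5, go(6)=8, ..., go(12)=144

Answer: 144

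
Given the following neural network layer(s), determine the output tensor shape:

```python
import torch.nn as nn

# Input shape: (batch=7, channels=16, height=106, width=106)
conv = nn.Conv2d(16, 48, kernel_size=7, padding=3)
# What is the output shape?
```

Input: (7, 16, 106, 106) -> Output: (7, 48, 106, 106)

Answer: (7, 48, 106, 106)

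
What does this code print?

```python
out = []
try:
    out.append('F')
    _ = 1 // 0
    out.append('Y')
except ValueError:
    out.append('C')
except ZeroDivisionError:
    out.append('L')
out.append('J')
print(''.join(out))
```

Execution trace: 'F' (try body) → 'L' (except ZeroDivisionError) → 'J' (after the try/except). Output: FLJ

Answer: FLJ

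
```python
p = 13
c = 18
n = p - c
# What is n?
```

Trace:
`p = 13` → p = 13
`c = 18` → c = 18
`n = p - c` → n = -5
So n = -5

Answer: -5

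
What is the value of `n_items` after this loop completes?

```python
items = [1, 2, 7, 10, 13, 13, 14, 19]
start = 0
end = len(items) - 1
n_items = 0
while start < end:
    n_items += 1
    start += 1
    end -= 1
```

Iterations until pointers meet (list length 8)
`n_items` takes the values: 0 → 1 → 2 → 3 → 4

Answer: 4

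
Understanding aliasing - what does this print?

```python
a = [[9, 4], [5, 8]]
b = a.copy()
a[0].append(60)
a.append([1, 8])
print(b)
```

Key concept: shallow copy with nested lists.
Step by step:
`a = [[9, 4], [5, 8]]` → a = [[9, 4], [5, 8]]
`b = a.copy()` → b = [[9, 4], [5, 8]]
`a[0].append(60)` → a = [[9, 4, 60], [5, 8]]; b = [[9, 4, 60], [5, 8]]
`a.append([1, 8])` → a = [[9, 4, 60], [5, 8], [1, 8]]
`print(b)` → prints [[9, 4, 60], [5, 8]]

Answer: [[9, 4, 60], [5, 8]]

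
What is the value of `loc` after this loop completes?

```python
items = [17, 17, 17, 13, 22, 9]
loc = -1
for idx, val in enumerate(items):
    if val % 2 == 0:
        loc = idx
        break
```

First even number index in [17, 17, 17, 13, 22, 9]
`loc` takes the values: -1 → 4

Answer: 4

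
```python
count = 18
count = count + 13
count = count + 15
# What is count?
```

Trace:
`count = 18` → count = 18
`count = count + 13` → count = 31
`count = count + 15` → count = 46
So count = 46

Answer: 46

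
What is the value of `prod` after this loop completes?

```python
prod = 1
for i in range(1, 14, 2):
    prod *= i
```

Product of 1, 3, 5, ... up to 13
`prod` takes the values: 1 → 3 → 15 → 105 → 945 → 10395 → 135135

Answer: 135135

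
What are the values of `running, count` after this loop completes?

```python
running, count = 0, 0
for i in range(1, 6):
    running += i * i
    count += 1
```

Sum of squares and count
`running, count` takes the values: (0, 0) → (1, 0) → (1, 1) → (5, 1) → (5, 2) → (14, 2) → (14, 3) → (30, 3) → (30, 4) → (55, 4) → (55, 5)

Answer: 55, 5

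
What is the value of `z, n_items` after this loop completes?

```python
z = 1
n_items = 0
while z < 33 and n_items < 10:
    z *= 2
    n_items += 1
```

Double until >= 33 or 10 iterations
`z, n_items` takes the values: (1, 0) → (2, 0) → (2, 1) → (4, 1) → (4, 2) → (8, 2) → (8, 3) → (16, 3) → (16, 4) → (32, 4) → (32, 5) → (64, 5) → (64, 6)

Answer: 64, 6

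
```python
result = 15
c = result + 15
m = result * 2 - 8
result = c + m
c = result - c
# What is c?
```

Trace:
`result = 15` → result = 15
`c = result + 15` → c = 30
`m = result * 2 - 8` → m = 22
`result = c + m` → result = 52
`c = result - c` → c = 22
So c = 22

Answer: 22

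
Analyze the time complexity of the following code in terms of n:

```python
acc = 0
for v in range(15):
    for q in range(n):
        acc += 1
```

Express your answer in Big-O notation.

Each loop level contributes: 1 × n. Multiplying the contributions gives O(n).

Answer: O(n)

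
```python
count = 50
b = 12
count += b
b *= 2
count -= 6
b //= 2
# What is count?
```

Trace:
`count = 50` → count = 50
`b = 12` → b = 12
`count += b` → count = 62
`b *= 2` → b = 24
`count -= 6` → count = 56
`b //= 2` → b = 12
So count = 56

Answer: 56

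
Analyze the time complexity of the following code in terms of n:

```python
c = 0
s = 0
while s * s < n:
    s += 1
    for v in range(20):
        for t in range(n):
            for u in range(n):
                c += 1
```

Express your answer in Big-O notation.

Each loop level contributes: √n × 1 × n × n. Multiplying the contributions gives O(n^2√n).

Answer: O(n^2√n)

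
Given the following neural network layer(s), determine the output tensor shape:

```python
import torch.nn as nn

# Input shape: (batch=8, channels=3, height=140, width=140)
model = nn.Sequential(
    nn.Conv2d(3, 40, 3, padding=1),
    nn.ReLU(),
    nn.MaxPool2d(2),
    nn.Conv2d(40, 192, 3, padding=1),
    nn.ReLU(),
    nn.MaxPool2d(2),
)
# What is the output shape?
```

Input: (8, 3, 140, 140) -> after first Conv2d: (8, 40, 140, 140) -> after first MaxPool2d: (8, 40, 70, 70) -> after second Conv2d: (8, 192, 70, 70) -> Output: (8, 192, 35, 35)

Answer: (8, 192, 35, 35)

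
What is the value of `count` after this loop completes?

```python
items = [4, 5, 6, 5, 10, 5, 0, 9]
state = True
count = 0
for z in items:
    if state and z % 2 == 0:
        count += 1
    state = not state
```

Count even values at even positions
`count` takes the values: 0 → 1 → 2 → 3 → 4

Answer: 4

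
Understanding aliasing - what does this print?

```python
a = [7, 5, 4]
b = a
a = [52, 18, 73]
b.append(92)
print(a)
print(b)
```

Key concept: rebinding vs mutation: a is rebound to a new list, b still points at the original.
Step by step:
`a = [7, 5, 4]` → a = [7, 5, 4]
`b = a` → b = [7, 5, 4] (same object as a)
`a = [52, 18, 73]` → a = [52, 18, 73]
`b.append(92)` → b = [7, 5, 4, 92]
`print(a)` → prints [52, 18, 73]
`print(b)` → prints [7, 5, 4, 92]

Answer:
[52, 18, 73]
[7, 5, 4, 92]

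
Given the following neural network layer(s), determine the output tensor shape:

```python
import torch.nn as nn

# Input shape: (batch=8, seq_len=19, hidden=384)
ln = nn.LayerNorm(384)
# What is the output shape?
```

Input: (8, 19, 384) -> Output: (8, 19, 384)

Answer: (8, 19, 384)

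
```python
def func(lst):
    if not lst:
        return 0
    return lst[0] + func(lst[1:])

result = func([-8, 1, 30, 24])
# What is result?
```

(-8) + 1 + 30 + 24 + 0 = 47

Answer: 47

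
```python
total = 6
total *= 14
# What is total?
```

Trace:
`total = 6` → total = 6
`total *= 14` → total = 84
So total = 84

Answer: 84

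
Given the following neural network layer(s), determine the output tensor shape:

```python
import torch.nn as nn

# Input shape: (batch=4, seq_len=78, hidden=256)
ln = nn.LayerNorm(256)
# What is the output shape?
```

Input: (4, 78, 256) -> Output: (4, 78, 256)

Answer: (4, 78, 256)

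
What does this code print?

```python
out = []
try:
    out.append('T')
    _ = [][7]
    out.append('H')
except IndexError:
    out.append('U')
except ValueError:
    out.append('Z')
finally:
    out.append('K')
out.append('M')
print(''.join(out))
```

Execution trace: 'T' (try body) → 'U' (except IndexError) → 'K' (finally) → 'M' (after the try/except). Output: TUKM

Answer: TUKM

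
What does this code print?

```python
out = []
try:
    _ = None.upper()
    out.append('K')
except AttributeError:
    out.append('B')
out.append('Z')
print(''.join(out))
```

Execution trace: 'B' (except AttributeError) → 'Z' (after the try/except). Output: BZ

Answer: BZ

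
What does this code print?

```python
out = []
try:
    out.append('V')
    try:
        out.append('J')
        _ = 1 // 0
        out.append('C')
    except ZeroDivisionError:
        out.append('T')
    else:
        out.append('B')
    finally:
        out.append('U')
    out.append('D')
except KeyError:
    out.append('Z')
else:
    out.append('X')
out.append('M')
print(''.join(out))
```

Execution trace: 'V' (try body) → 'J' (inner try body) → 'T' (inner except ZeroDivisionError) → 'U' (inner finally) → 'D' (try body, no exception) → 'X' (else) → 'M' (after the try/except). Output: VJTUDXM

Answer: VJTUDXM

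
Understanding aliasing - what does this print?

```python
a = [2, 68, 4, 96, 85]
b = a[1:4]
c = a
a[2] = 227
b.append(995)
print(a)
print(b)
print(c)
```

Key concept: slice vs alias.
Step by step:
`a = [2, 68, 4, 96, 85]` → a = [2, 68, 4, 96, 85]
`b = a[1:4]` → b = [68, 4, 96]
`c = a` → c = [2, 68, 4, 96, 85] (same object as a)
`a[2] = 227` → a = [2, 68, 227, 96, 85] (same object as c); c = [2, 68, 227, 96, 85] (same object as a)
`b.append(995)` → b = [68, 4, 96, 995]
`print(a)` → prints [2, 68, 227, 96, 85]
`print(b)` → prints [68, 4, 96, 995]
`print(c)` → prints [2, 68, 227, 96, 85]

Answer:
[2, 68, 227, 96, 85]
[68, 4, 96, 995]
[2, 68, 227, 96, 85]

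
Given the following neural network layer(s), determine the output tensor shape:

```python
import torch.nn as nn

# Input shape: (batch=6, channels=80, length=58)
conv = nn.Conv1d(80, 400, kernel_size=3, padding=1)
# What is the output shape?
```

Input: (6, 80, 58) -> Output: (6, 400, 58)

Answer: (6, 400, 58)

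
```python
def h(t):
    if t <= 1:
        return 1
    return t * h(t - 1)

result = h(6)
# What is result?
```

h(6) = 6 * 5 * 4 * 3 * 2 * 1 = 720

Answer: 720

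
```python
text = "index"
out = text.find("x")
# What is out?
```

Trace:
`text = "index"` → text = 'index'
`out = text.find("x")` → out = 4
So out = 4

Answer: 4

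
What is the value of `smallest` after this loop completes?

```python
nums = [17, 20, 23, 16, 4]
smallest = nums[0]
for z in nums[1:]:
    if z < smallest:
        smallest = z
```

Minimum of [17, 20, 23, 16, 4]
`smallest` takes the values: 17 → 16 → 4

Answer: 4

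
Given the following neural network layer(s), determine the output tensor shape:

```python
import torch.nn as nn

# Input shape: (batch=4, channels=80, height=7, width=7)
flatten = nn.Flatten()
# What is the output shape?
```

Input: (4, 80, 7, 7) -> Output: (4, 3920)

Answer: (4, 3920)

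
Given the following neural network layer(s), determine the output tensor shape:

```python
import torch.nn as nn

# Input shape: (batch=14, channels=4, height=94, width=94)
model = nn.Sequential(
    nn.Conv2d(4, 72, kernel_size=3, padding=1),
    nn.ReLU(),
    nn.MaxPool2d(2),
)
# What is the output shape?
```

Input: (14, 4, 94, 94) -> after Conv2d: (14, 72, 94, 94) -> after ReLU: (14, 72, 94, 94) -> Output: (14, 72, 47, 47)

Answer: (14, 72, 47, 47)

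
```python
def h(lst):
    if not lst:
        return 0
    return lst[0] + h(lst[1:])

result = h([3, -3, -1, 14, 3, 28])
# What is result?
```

3 + (-3) + (-1) + 14 + 3 + 28 + 0 = 44

Answer: 44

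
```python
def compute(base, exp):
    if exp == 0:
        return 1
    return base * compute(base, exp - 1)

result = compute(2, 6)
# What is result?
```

compute(2, 6) = 2 * 2 * 2 * 2 * 2 * 2 = 64

Answer: 64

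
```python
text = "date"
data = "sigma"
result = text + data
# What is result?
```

Trace:
`text = "date"` → text = 'date'
`data = "sigma"` → data = 'sigma'
`result = text + data` → result = 'datesigma'
So result = 'datesigma'

Answer: 'datesigma'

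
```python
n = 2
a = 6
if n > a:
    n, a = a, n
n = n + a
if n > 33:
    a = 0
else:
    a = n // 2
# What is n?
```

Trace:
`n = 2` → n = 2
`a = 6` → a = 6
`if n > a: ...` → n > a is False → no variable changes
`n = n + a` → n = 8
`if n > 33: ...` → n > 33 is False, take else branch → a = 4
So n = 8

Answer: 8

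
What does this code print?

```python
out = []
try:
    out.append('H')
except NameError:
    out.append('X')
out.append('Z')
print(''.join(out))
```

Execution trace: 'H' (try body, no exception) → 'Z' (after the try/except). Output: HZ

Answer: HZ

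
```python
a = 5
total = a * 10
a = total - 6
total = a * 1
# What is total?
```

Trace:
`a = 5` → a = 5
`total = a * 10` → total = 50
`a = total - 6` → a = 44
`total = a * 1` → total = 44
So total = 44

Answer: 44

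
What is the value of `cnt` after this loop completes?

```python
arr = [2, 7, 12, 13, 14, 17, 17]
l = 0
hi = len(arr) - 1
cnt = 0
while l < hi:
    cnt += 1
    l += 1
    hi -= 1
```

Iterations until pointers meet (list length 7)
`cnt` takes the values: 0 → 1 → 2 → 3

Answer: 3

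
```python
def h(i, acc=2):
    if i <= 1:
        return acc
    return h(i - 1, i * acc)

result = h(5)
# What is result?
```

Accumulator trace (n, acc): (5, 2) -> (4, 10) -> (3, 40) -> (2, 120) -> (1, 240) -> return 240

Answer: 240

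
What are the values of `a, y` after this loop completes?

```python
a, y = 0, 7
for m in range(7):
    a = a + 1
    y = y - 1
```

a goes 0→7, y goes 7→0
`a, y` takes the values: (0, 7) → (1, 7) → (1, 6) → (2, 6) → (2, 5) → (3, 5) → (3, 4) → (4, 4) → (4, 3) → (5, 3) → (5, 2) → (6, 2) → (6, 1) → (7, 1) → (7, 0)

Answer: 7, 0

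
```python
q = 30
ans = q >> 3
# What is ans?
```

Trace:
`q = 30` → q = 30
`ans = q >> 3` → ans = 3
So ans = 3

Answer: 3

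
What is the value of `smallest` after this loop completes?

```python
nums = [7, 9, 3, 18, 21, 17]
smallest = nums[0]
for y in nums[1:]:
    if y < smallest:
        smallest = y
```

Minimum of [7, 9, 3, 18, 21, 17]
`smallest` takes the values: 7 → 3

Answer: 3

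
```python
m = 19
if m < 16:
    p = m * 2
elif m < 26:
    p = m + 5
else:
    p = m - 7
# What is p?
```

Trace:
`m = 19` → m = 19
`if m < 16: ...` → m < 16 is False, m < 26 is True → p = 24
So p = 24

Answer: 24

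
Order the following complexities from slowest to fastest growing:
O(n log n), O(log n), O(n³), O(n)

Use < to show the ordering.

Ordered by growth rate: O(log n) < O(n) < O(n log n) < O(n³)

Answer: O(log n) < O(n) < O(n log n) < O(n³)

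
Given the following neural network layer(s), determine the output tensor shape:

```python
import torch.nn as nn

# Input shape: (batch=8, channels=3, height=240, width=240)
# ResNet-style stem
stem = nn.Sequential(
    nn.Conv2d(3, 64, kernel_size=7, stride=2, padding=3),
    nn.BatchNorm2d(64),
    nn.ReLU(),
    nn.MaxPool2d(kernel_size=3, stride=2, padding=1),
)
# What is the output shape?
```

Input: (8, 3, 240, 240) -> after Conv2d 7x7 stride=2: (8, 64, 120, 120) -> Output: (8, 64, 60, 60)

Answer: (8, 64, 60, 60)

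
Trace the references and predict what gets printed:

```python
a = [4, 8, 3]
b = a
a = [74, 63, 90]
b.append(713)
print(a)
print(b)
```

Key concept: rebinding vs mutation: a is rebound to a new list, b still points at the original.
Step by step:
`a = [4, 8, 3]` → a = [4, 8, 3]
`b = a` → b = [4, 8, 3] (same object as a)
`a = [74, 63, 90]` → a = [74, 63, 90]
`b.append(713)` → b = [4, 8, 3, 713]
`print(a)` → prints [74, 63, 90]
`print(b)` → prints [4, 8, 3, 713]

Answer:
[74, 63, 90]
[4, 8, 3, 713]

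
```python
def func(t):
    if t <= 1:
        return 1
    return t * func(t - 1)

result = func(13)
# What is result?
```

func(13) = 13 * 12 * 11 * 10 * 9 * 8 * 7 * 6 * 5 * 4 * 3 * 2 * 1 = 6227020800

Answer: 6227020800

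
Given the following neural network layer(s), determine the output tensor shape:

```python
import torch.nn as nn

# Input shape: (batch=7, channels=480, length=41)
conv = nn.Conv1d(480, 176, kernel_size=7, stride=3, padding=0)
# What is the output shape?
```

Input: (7, 480, 41) -> Output: (7, 176, 12)

Answer: (7, 176, 12)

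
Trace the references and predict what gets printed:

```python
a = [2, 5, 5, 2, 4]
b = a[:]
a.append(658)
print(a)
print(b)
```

Key concept: slice [:] creates copy.
Step by step:
`a = [2, 5, 5, 2, 4]` → a = [2, 5, 5, 2, 4]
`b = a[:]` → b = [2, 5, 5, 2, 4]
`a.append(658)` → a = [2, 5, 5, 2, 4, 658]
`print(a)` → prints [2, 5, 5, 2, 4, 658]
`print(b)` → prints [2, 5, 5, 2, 4]

Answer:
[2, 5, 5, 2, 4, 658]
[2, 5, 5, 2, 4]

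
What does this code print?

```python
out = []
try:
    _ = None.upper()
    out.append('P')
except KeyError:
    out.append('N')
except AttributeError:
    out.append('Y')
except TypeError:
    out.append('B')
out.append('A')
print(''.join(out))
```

Execution trace: 'Y' (except AttributeError) → 'A' (after the try/except). Output: YA

Answer: YA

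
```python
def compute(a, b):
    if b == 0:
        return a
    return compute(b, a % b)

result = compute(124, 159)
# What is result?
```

compute(124, 159) -> compute(159, 124) -> compute(124, 35) -> compute(35, 19) -> compute(19, 16) -> compute(16, 3) -> compute(3, 1) -> compute(1, 0) -> 1

Answer: 1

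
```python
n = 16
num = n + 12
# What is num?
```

Trace:
`n = 16` → n = 16
`num = n + 12` → num = 28
So num = 28

Answer: 28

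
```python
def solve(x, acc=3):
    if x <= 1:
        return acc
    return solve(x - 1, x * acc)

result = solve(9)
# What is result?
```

Accumulator trace (n, acc): (9, 3) -> (8, 27) -> (7, 216) -> (6, 1512) -> (5, 9072) -> (4, 45360) -> (3, 181440) -> (2, 544320) -> (1, 1088640) -> return 1088640

Answer: 1088640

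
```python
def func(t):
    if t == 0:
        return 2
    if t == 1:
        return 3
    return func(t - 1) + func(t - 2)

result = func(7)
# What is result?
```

Build up from base cases: func(0)=2, func(1)=3, func(2)=5, func(3)=8, func(4)=13, func(5)=21, func(6)=34, ..., func(7)=55

Answer: 55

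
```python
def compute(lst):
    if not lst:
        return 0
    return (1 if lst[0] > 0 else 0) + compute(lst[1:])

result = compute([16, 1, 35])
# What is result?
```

Count of positive elements in [16, 1, 35] = 3

Answer: 3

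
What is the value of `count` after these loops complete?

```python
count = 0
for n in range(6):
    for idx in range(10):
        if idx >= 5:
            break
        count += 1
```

Inner breaks at 5, outer runs 6 times
`count` takes the values: 0 → 1 → 2 → 3 → 4 → 5 → 6 → 7 → 8 → 9 → 10 → 11 → 12 → 13 → 14 → 15 → 16 → 17 → 18 → 19 → 20 → 21 → 22 → 23 → 24 → 25 → 26 → 27 → 28 → 29 → 30

Answer: 30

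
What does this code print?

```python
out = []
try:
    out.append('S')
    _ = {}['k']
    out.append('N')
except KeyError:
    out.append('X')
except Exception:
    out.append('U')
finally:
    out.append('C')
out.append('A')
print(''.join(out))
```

Execution trace: 'S' (try body) → 'X' (except KeyError) → 'C' (finally) → 'A' (after the try/except). Output: SXCA

Answer: SXCA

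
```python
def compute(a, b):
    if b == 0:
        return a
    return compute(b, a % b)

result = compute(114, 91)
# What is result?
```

compute(114, 91) -> compute(91, 23) -> compute(23, 22) -> compute(22, 1) -> compute(1, 0) -> 1

Answer: 1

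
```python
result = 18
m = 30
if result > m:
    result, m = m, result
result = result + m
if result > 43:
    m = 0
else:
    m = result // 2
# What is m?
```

Trace:
`result = 18` → result = 18
`m = 30` → m = 30
`if result > m: ...` → result > m is False → no variable changes
`result = result + m` → result = 48
`if result > 43: ...` → result > 43 is True → m = 0
So m = 0

Answer: 0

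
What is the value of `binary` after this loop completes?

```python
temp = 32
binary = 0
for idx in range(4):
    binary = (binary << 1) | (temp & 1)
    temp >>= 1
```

Reverse lowest 4 bits of 32
`binary` takes the values: 0

Answer: 0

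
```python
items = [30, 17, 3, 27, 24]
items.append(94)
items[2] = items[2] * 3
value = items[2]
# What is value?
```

Trace:
`items = [30, 17, 3, 27, 24]` → items = [30, 17, 3, 27, 24]
`items.append(94)` → items = [30, 17, 3, 27, 24, 94]
`items[2] = items[2] * 3` → items = [30, 17, 9, 27, 24, 94]
`value = items[2]` → value = 9
So value = 9

Answer: 9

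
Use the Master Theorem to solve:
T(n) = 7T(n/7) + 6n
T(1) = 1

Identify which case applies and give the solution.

a=7, b=7, f(n)=6n. log_7(7) = 1. Since c=1 = 1, Case 2 applies: T(n) = Θ(n^log_b(a) · log n) = O(n log n).

Answer: O(n log n) - Case 2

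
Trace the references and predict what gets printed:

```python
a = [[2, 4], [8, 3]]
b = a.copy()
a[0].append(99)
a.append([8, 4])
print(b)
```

Key concept: shallow copy with nested lists.
Step by step:
`a = [[2, 4], [8, 3]]` → a = [[2, 4], [8, 3]]
`b = a.copy()` → b = [[2, 4], [8, 3]]
`a[0].append(99)` → a = [[2, 4, 99], [8, 3]]; b = [[2, 4, 99], [8, 3]]
`a.append([8, 4])` → a = [[2, 4, 99], [8, 3], [8, 4]]
`print(b)` → prints [[2, 4, 99], [8, 3]]

Answer: [[2, 4, 99], [8, 3]]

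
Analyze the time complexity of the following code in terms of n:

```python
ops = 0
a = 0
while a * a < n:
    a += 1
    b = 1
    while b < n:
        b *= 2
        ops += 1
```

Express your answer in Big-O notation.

Each loop level contributes: √n × log n. Multiplying the contributions gives O(√n log n).

Answer: O(√n log n)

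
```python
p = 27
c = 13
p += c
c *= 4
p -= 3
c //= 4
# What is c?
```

Trace:
`p = 27` → p = 27
`c = 13` → c = 13
`p += c` → p = 40
`c *= 4` → c = 52
`p -= 3` → p = 37
`c //= 4` → c = 13
So c = 13

Answer: 13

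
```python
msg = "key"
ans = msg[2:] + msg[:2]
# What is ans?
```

Trace:
`msg = "key"` → msg = 'key'
`ans = msg[2:] + msg[:2]` → ans = 'yke'
So ans = 'yke'

Answer: 'yke'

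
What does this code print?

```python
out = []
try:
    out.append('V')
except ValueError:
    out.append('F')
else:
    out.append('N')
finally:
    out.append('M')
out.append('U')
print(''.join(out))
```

Execution trace: 'V' (try body, no exception) → 'N' (else) → 'M' (finally) → 'U' (after the try/except). Output: VNMU

Answer: VNMU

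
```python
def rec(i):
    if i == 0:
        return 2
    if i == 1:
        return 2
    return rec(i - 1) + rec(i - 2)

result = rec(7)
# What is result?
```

Build up from base cases: rec(0)=2, rec(1)=2, rec(2)=4, rec(3)=6, rec(4)=10, rec(5)=16, rec(6)=26, ..., rec(7)=42

Answer: 42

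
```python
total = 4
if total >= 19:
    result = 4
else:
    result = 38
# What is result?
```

Trace:
`total = 4` → total = 4
`if total >= 19: ...` → total >= 19 is False, take else branch → result = 38
So result = 38

Answer: 38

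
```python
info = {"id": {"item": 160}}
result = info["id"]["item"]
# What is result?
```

Trace:
`info = {"id": {"item": 160}}` → info = {'id': {'item': 160}}
`result = info["id"]["item"]` → result = 160
So result = 160

Answer: 160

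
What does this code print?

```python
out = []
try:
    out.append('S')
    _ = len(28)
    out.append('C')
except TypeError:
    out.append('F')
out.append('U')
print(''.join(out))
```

Execution trace: 'S' (try body) → 'F' (except TypeError) → 'U' (after the try/except). Output: SFU

Answer: SFU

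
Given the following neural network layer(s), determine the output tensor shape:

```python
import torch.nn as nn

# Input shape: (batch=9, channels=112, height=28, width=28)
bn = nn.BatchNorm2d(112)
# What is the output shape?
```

Input: (9, 112, 28, 28) -> Output: (9, 112, 28, 28)

Answer: (9, 112, 28, 28)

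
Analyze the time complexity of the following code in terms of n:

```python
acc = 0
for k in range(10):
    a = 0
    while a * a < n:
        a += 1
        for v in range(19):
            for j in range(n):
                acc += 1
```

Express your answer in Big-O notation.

Each loop level contributes: 1 × √n × 1 × n. Multiplying the contributions gives O(n√n).

Answer: O(n√n)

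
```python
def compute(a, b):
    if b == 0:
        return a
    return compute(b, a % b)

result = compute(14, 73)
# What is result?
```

compute(14, 73) -> compute(73, 14) -> compute(14, 3) -> compute(3, 2) -> compute(2, 1) -> compute(1, 0) -> 1

Answer: 1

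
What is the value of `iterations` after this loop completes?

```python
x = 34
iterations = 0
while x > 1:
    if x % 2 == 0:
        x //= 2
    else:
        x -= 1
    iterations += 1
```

Steps to reduce 34 to 1
`iterations` takes the values: 0 → 1 → 2 → 3 → 4 → 5 → 6

Answer: 6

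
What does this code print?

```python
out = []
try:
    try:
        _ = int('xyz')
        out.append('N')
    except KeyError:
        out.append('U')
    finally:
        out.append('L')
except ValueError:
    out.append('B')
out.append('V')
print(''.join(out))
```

Execution trace: 'L' (finally) → 'B' (outer except ValueError) → 'V' (after the try/except). Output: LBV

Answer: LBV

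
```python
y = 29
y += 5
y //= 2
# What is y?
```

Trace:
`y = 29` → y = 29
`y += 5` → y = 34
`y //= 2` → y = 17
So y = 17

Answer: 17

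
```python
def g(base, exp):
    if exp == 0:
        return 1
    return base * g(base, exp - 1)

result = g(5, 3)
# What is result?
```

g(5, 3) = 5 * 5 * 5 = 125

Answer: 125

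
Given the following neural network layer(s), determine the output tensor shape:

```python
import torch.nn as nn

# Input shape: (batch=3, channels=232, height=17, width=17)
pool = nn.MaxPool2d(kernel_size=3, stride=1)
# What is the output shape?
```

Input: (3, 232, 17, 17) -> Output: (3, 232, 15, 15)

Answer: (3, 232, 15, 15)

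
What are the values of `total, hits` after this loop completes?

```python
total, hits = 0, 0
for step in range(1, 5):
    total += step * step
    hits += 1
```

Sum of squares and count
`total, hits` takes the values: (0, 0) → (1, 0) → (1, 1) → (5, 1) → (5, 2) → (14, 2) → (14, 3) → (30, 3) → (30, 4)

Answer: 30, 4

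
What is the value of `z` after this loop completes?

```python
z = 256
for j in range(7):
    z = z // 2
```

Halve 7 times: 256 // 2^7 = 2
`z` takes the values: 256 → 128 → 64 → 32 → 16 → 8 → 4 → 2

Answer: 2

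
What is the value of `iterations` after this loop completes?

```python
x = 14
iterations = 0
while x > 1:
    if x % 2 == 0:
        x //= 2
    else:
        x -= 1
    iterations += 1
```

Steps to reduce 14 to 1
`iterations` takes the values: 0 → 1 → 2 → 3 → 4 → 5

Answer: 5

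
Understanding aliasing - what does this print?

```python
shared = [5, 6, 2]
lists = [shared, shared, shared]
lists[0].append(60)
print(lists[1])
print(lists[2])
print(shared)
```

Key concept: list of same reference.
Step by step:
`shared = [5, 6, 2]` → shared = [5, 6, 2]
`lists = [shared, shared, shared]` → lists = [[5, 6, 2], [5, 6, 2], [5, 6, 2]]
`lists[0].append(60)` → shared = [5, 6, 2, 60]; lists = [[5, 6, 2, 60], [5, 6, 2, 60], [5, 6, 2, 60]]
`print(lists[1])` → prints [5, 6, 2, 60]
`print(lists[2])` → prints [5, 6, 2, 60]
`print(shared)` → prints [5, 6, 2, 60]

Answer:
[5, 6, 2, 60]
[5, 6, 2, 60]
[5, 6, 2, 60]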